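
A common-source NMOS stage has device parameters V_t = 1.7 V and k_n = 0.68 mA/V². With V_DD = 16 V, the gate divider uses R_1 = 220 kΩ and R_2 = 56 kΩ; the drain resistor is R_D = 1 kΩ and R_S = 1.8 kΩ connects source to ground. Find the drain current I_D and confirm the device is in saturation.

I_D ≈ 0.32 mA

V_G = V_DD·R_2/(R_1+R_2) = 16×56/276 = 3.25 V.
Assume saturation: I_D = (k_n/2)(V_GS − V_t)² with V_GS = V_G − I_D·R_S = 3.25 − 1.8·I_D.
Substituting gives 1.1·I_D² − 2.89·I_D + 0.813 = 0, with roots I_D = 0.32 or 2.31 mA.
The root I_D = 2.31 mA gives V_GS = -0.904 V ≤ V_t, so take I_D = 0.32 mA.
Then V_GS = 2.67 V and V_DS = V_DD − I_D(R_D+R_S) = 16 − 0.32×2.8 = 15.1 V.
Saturation requires V_DS ≥ V_GS − V_t = 0.97 V; 15.1 ≥ 0.97 ✓.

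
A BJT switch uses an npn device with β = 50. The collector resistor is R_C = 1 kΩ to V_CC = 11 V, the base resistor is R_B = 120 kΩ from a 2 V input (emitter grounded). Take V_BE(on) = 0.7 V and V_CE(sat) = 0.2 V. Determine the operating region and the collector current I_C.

active; I_C ≈ 0.54 mA

Assume active. Base-emitter loop: I_B = (V_BB − V_BE)/R_B = (2 − 0.7)/120 = 0.0108 mA.
I_C = β·I_B = 50×0.0108 = 0.542 mA.
V_CE = V_CC − I_C·R_C = 11 − 0.542×1 = 10.5 V > V_CE(sat), so the active-region assumption holds.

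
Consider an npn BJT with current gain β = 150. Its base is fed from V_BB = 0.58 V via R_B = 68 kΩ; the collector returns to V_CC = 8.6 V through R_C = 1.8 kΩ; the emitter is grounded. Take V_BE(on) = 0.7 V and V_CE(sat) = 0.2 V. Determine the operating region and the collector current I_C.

cutoff; I_C ≈ 0

V_BB = 0.58 V ≤ V_BE(on) = 0.7 V, so the base-emitter junction is not forward biased.
The transistor is in cutoff: I_B = I_C = 0.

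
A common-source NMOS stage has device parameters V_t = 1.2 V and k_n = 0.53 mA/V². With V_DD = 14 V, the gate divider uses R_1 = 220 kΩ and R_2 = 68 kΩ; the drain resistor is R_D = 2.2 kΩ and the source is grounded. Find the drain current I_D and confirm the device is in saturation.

I_D ≈ 1.2 mA

V_G = V_DD·R_2/(R_1+R_2) = 14×68/288 = 3.31 V. With the source grounded, V_GS = V_G = 3.31 V.
Assume saturation: I_D = (k_n/2)(V_GS − V_t)² = (0.53/2)×(3.31 − 1.2)² = 0.265×2.11² = 1.17 mA.
V_DS = V_DD − I_D·R_D = 14 − 1.17×2.2 = 11.4 V.
Saturation requires V_DS ≥ V_GS − V_t = 2.11 V; 11.4 ≥ 2.11 ✓.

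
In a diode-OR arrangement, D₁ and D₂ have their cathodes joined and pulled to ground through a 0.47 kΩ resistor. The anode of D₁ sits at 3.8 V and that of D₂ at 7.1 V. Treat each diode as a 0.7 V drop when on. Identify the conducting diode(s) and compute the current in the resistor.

Assume both conduct. Then node N would need to be at both 3.8−0.7 = 3.1 V and 7.1−0.7 = 6.4 V, which is impossible.
Assume only D₂ conducts: V_N = 7.1 − 0.7 = 6.4 V, so I_R = 6.4/0.47 = 13.6 mA.
Check D₁: its anode-to-cathode voltage is 3.8 − 6.4 = -2.6 V < 0.7 V, so it is off. The assumption is consistent.

Only D₂ conducts; I_R ≈ 14 mA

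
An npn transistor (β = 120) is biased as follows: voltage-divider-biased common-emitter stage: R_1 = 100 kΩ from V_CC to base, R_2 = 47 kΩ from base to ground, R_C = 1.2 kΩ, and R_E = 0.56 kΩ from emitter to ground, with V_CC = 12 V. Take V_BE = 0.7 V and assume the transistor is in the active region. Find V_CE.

Thevenize the base divider: V_Th = V_CC·R_2/(R_1+R_2) = 12×47/147 = 3.84 V, R_Th = R_1‖R_2 = 32 kΩ.
Base-emitter loop: V_Th = I_B·R_Th + V_BE + (β+1)I_B·R_E, so I_B = (3.84 − 0.7) / (32 + 121×0.56) = 0.0315 mA.
I_C = β·I_B = 120×0.0315 = 3.77 mA, and I_E = (β+1)I_B = 3.81 mA.
V_CE = V_CC − I_C·R_C − I_E·R_E = 12 − 3.77×1.2 − 3.81×0.56 = 5.34 V.
V_CE = 5.34 V > 0.2 V confirms active-region operation.

V_CE ≈ 5.3 V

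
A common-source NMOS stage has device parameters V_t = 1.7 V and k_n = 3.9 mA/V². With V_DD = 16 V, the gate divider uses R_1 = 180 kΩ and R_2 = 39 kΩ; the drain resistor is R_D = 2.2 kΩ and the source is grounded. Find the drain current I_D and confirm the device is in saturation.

I_D ≈ 2.6 mA

V_G = V_DD·R_2/(R_1+R_2) = 16×39/219 = 2.85 V. With the source grounded, V_GS = V_G = 2.85 V.
Assume saturation: I_D = (k_n/2)(V_GS − V_t)² = (3.9/2)×(2.85 − 1.7)² = 1.95×1.15² = 2.58 mA.
V_DS = V_DD − I_D·R_D = 16 − 2.58×2.2 = 10.3 V.
Saturation requires V_DS ≥ V_GS − V_t = 1.15 V; 10.3 ≥ 1.15 ✓.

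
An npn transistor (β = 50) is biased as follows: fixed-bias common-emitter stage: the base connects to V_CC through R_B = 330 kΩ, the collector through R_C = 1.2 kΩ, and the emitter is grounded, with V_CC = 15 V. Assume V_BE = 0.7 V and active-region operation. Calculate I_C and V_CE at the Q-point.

I_C ≈ 2.2 mA, V_CE ≈ 12 V

Base loop: V_CC = I_B·R_B + V_BE, so I_B = (15 − 0.7)/330 kΩ = 0.0433 mA.
In the active region I_C = β·I_B = 50 × 0.0433 = 2.17 mA.
Collector loop: V_CE = V_CC − I_C·R_C = 15 − 2.17×1.2 = 12.4 V.
Since V_CE = 12.4 V > V_CE(sat) ≈ 0.2 V, the transistor is in the active region as assumed.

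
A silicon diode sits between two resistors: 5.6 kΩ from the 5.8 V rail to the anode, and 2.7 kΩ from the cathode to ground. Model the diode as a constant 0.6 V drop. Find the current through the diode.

I ≈ 0.63 mA

The two resistors are in series with the diode, so KVL gives 5.8 = I·5.6 + 0.6 + I·2.7.
I = (5.8 − 0.6) / (5.6 + 2.7) kΩ = 5.2 / 8.3 = 0.627 mA.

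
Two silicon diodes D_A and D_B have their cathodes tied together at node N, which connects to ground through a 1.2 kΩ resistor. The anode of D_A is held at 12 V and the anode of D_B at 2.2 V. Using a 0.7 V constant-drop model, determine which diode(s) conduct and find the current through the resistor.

Assume both conduct. Then node N would need to be at both 12−0.7 = 11.3 V and 2.2−0.7 = 1.5 V, which is impossible.
Assume only D_A conducts: V_N = 12 − 0.7 = 11.3 V, so I_R = 11.3/1.2 = 9.42 mA.
Check D_B: its anode-to-cathode voltage is 2.2 − 11.3 = -9.1 V < 0.7 V, so it is off. The assumption is consistent.

Only D_A conducts; I_R ≈ 9.4 mA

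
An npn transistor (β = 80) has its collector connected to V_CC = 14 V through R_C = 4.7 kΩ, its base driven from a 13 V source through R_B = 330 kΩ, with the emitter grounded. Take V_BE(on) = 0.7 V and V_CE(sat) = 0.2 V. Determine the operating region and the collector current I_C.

saturation; I_C ≈ 2.9 mA

Assume active: I_B = (13 − 0.7)/330 = 0.0373 mA, giving I_C = β·I_B = 2.98 mA.
But then V_CE = 14 − 2.98×4.7 = -0.0145 V < V_CE(sat) = 0.2 V — impossible in the active region.
So the transistor is saturated. With V_CE = 0.2 V, I_C = (V_CC − 0.2)/R_C = 13.8/4.7 = 2.94 mA.
Check: β·I_B = 2.98 mA > I_C = 2.94 mA, confirming saturation.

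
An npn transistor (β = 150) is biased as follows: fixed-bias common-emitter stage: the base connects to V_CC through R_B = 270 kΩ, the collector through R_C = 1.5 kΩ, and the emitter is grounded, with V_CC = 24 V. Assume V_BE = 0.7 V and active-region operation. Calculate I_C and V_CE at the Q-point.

Base loop: V_CC = I_B·R_B + V_BE, so I_B = (24 − 0.7)/270 kΩ = 0.0863 mA.
In the active region I_C = β·I_B = 150 × 0.0863 = 12.9 mA.
Collector loop: V_CE = V_CC − I_C·R_C = 24 − 12.9×1.5 = 4.58 V.
Since V_CE = 4.58 V > V_CE(sat) ≈ 0.2 V, the transistor is in the active region as assumed.

I_C ≈ 13 mA, V_CE ≈ 4.6 V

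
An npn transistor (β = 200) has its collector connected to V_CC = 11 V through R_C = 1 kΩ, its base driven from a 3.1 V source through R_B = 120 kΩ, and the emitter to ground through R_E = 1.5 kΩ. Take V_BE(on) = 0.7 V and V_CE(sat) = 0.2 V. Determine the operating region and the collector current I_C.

active; I_C ≈ 1.1 mA

Assume active. Base-emitter loop: I_B = (V_BB − V_BE)/(R_B + (β+1)R_E) = (3.1 − 0.7)/(120 + 201×1.5) = 0.00569 mA.
I_C = β·I_B = 200×0.00569 = 1.14 mA.
V_CE = V_CC − I_C·R_C − I_E·R_E = 11 − 1.14×1 − 1.14×1.5 = 8.14 V > V_CE(sat), so the active-region assumption holds.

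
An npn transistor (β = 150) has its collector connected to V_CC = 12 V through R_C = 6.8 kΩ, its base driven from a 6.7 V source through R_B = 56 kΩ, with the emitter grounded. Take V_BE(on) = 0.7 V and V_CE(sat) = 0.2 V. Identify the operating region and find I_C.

saturation; I_C ≈ 1.7 mA

Assume active: I_B = (6.7 − 0.7)/56 = 0.107 mA, giving I_C = β·I_B = 16.1 mA.
But then V_CE = 12 − 16.1×6.8 = -97.3 V < V_CE(sat) = 0.2 V — impossible in the active region.
So the transistor is saturated. With V_CE = 0.2 V, I_C = (V_CC − 0.2)/R_C = 11.8/6.8 = 1.74 mA.
Check: β·I_B = 16.1 mA > I_C = 1.74 mA, confirming saturation.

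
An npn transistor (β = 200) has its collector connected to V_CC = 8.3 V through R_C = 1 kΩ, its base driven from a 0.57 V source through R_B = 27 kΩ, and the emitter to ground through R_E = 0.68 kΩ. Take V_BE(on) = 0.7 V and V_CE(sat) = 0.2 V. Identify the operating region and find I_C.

V_BB = 0.57 V ≤ V_BE(on) = 0.7 V, so the base-emitter junction is not forward biased.
The transistor is in cutoff: I_B = I_C = 0.

cutoff; I_C ≈ 0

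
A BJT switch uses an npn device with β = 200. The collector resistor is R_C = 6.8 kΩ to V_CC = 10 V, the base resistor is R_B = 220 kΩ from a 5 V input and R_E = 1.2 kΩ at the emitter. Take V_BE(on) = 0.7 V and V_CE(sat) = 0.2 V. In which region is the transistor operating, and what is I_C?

Assume active: I_B = (5 − 0.7)/(220 + 201×1.2) = 0.00932 mA, I_C = β·I_B = 1.86 mA.
Then V_CE = 10 − 1.86×6.8 − 1.87×1.2 = -4.93 V < 0.2 V — the active assumption fails.
Re-solve with V_CE = 0.2 V. KCL at the emitter: V_E/R_E = (V_BB−0.7−V_E)/R_B + (V_CC−0.2−V_E)/R_C, giving V_E = 1.48 V.
I_C = (V_CC − 0.2 − V_E)/R_C = (9.8 − 1.48)/6.8 = 1.22 mA.
Check: I_B = (4.3 − 1.48)/220 = 0.0128 mA, and β·I_B = 2.56 mA > I_C, confirming saturation.

saturation; I_C ≈ 1.2 mA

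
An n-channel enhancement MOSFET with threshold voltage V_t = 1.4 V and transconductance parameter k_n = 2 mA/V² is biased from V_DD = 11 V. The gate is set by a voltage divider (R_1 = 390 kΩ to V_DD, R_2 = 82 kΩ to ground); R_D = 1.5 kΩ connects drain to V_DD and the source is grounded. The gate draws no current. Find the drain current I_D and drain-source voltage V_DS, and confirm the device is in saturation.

V_G = V_DD·R_2/(R_1+R_2) = 11×82/472 = 1.91 V. With the source grounded, V_GS = V_G = 1.91 V.
Assume saturation: I_D = (k_n/2)(V_GS − V_t)² = (2/2)×(1.91 − 1.4)² = 1×0.511² = 0.261 mA.
V_DS = V_DD − I_D·R_D = 11 − 0.261×1.5 = 10.6 V.
Saturation requires V_DS ≥ V_GS − V_t = 0.511 V; 10.6 ≥ 0.511 ✓.

I_D ≈ 0.26 mA, V_DS ≈ 11 V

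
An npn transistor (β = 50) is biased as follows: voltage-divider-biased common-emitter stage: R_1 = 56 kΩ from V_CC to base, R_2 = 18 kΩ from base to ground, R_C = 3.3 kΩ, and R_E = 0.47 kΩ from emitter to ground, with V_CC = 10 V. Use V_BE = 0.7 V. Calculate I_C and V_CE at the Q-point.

Thevenize the base divider: V_Th = V_CC·R_2/(R_1+R_2) = 10×18/74 = 2.43 V, R_Th = R_1‖R_2 = 13.6 kΩ.
Base-emitter loop: V_Th = I_B·R_Th + V_BE + (β+1)I_B·R_E, so I_B = (2.43 − 0.7) / (13.6 + 51×0.47) = 0.0461 mA.
I_C = β·I_B = 50×0.0461 = 2.3 mA, and I_E = (β+1)I_B = 2.35 mA.
V_CE = V_CC − I_C·R_C − I_E·R_E = 10 − 2.3×3.3 − 2.35×0.47 = 1.29 V.
V_CE = 1.29 V > 0.2 V confirms active-region operation.

I_C ≈ 2.3 mA, V_CE ≈ 1.3 V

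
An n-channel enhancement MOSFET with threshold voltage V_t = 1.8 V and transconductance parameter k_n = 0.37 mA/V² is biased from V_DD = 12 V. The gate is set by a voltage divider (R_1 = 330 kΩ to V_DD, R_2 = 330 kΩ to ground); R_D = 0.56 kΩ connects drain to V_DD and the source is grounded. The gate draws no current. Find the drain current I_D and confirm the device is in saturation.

V_G = V_DD·R_2/(R_1+R_2) = 12×330/660 = 6 V. With the source grounded, V_GS = V_G = 6 V.
Assume saturation: I_D = (k_n/2)(V_GS − V_t)² = (0.37/2)×(6 − 1.8)² = 0.185×4.2² = 3.26 mA.
V_DS = V_DD − I_D·R_D = 12 − 3.26×0.56 = 10.2 V.
Saturation requires V_DS ≥ V_GS − V_t = 4.2 V; 10.2 ≥ 4.2 ✓.

I_D ≈ 3.3 mA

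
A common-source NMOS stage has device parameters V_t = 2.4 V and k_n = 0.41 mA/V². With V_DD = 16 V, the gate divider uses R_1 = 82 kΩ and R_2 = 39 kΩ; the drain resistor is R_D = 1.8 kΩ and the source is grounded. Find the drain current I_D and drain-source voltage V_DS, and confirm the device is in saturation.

V_G = V_DD·R_2/(R_1+R_2) = 16×39/121 = 5.16 V. With the source grounded, V_GS = V_G = 5.16 V.
Assume saturation: I_D = (k_n/2)(V_GS − V_t)² = (0.41/2)×(5.16 − 2.4)² = 0.205×2.76² = 1.56 mA.
V_DS = V_DD − I_D·R_D = 16 − 1.56×1.8 = 13.2 V.
Saturation requires V_DS ≥ V_GS − V_t = 2.76 V; 13.2 ≥ 2.76 ✓.

I_D ≈ 1.6 mA, V_DS ≈ 13 V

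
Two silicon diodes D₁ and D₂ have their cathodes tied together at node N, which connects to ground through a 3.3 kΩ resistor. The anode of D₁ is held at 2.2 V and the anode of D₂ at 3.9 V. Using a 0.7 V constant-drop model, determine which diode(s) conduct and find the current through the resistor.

Assume both conduct. Then node N would need to be at both 2.2−0.7 = 1.5 V and 3.9−0.7 = 3.2 V, which is impossible.
Assume only D₂ conducts: V_N = 3.9 − 0.7 = 3.2 V, so I_R = 3.2/3.3 = 0.97 mA.
Check D₁: its anode-to-cathode voltage is 2.2 − 3.2 = -1 V < 0.7 V, so it is off. The assumption is consistent.

Only D₂ conducts; I_R ≈ 0.97 mA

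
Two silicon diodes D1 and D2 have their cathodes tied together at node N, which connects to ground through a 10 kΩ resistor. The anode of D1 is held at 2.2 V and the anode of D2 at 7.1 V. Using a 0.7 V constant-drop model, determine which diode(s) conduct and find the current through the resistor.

Assume both conduct. Then node N would need to be at both 2.2−0.7 = 1.5 V and 7.1−0.7 = 6.4 V, which is impossible.
Assume only D2 conducts: V_N = 7.1 − 0.7 = 6.4 V, so I_R = 6.4/10 = 0.64 mA.
Check D1: its anode-to-cathode voltage is 2.2 − 6.4 = -4.2 V < 0.7 V, so it is off. The assumption is consistent.

Only D2 conducts; I_R ≈ 0.64 mA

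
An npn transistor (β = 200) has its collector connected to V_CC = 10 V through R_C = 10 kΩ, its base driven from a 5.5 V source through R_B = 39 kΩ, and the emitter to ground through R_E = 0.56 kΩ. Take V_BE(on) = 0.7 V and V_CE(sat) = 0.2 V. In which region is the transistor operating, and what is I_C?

Assume active: I_B = (5.5 − 0.7)/(39 + 201×0.56) = 0.0317 mA, I_C = β·I_B = 6.33 mA.
Then V_CE = 10 − 6.33×10 − 6.37×0.56 = -56.9 V < 0.2 V — the active assumption fails.
Re-solve with V_CE = 0.2 V. KCL at the emitter: V_E/R_E = (V_BB−0.7−V_E)/R_B + (V_CC−0.2−V_E)/R_C, giving V_E = 0.577 V.
I_C = (V_CC − 0.2 − V_E)/R_C = (9.8 − 0.577)/10 = 0.922 mA.
Check: I_B = (4.8 − 0.577)/39 = 0.108 mA, and β·I_B = 21.7 mA > I_C, confirming saturation.

saturation; I_C ≈ 0.92 mA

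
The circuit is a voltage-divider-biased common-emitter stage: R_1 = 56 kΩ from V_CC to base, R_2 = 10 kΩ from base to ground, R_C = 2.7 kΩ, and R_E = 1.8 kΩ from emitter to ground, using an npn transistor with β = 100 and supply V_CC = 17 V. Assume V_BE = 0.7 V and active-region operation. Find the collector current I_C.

Thevenize the base divider: V_Th = V_CC·R_2/(R_1+R_2) = 17×10/66 = 2.58 V, R_Th = R_1‖R_2 = 8.48 kΩ.
Base-emitter loop: V_Th = I_B·R_Th + V_BE + (β+1)I_B·R_E, so I_B = (2.58 − 0.7) / (8.48 + 101×1.8) = 0.00986 mA.
I_C = β·I_B = 100×0.00986 = 0.986 mA, and I_E = (β+1)I_B = 0.996 mA.
V_CE = V_CC − I_C·R_C − I_E·R_E = 17 − 0.986×2.7 − 0.996×1.8 = 12.5 V.
V_CE = 12.5 V > 0.2 V confirms active-region operation.

I_C ≈ 0.99 mA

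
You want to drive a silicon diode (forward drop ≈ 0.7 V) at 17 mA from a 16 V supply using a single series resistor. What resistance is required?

The resistor drops V_S − V_D = 16 − 0.7 = 15.3 V at 17 mA.
R = 15.3 V / 17 mA = 0.9 kΩ.

R ≈ 0.9 kΩ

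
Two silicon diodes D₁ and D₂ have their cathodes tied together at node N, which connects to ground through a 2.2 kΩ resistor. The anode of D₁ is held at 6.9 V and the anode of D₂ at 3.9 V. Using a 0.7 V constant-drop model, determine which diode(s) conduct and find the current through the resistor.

Assume both conduct. Then node N would need to be at both 6.9−0.7 = 6.2 V and 3.9−0.7 = 3.2 V, which is impossible.
Assume only D₁ conducts: V_N = 6.9 − 0.7 = 6.2 V, so I_R = 6.2/2.2 = 2.82 mA.
Check D₂: its anode-to-cathode voltage is 3.9 − 6.2 = -2.3 V < 0.7 V, so it is off. The assumption is consistent.

Only D₁ conducts; I_R ≈ 2.8 mA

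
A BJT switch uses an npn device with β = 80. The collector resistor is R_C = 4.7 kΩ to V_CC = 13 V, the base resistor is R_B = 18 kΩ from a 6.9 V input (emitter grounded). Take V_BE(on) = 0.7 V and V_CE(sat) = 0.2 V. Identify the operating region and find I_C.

Assume active: I_B = (6.9 − 0.7)/18 = 0.344 mA, giving I_C = β·I_B = 27.6 mA.
But then V_CE = 13 − 27.6×4.7 = -117 V < V_CE(sat) = 0.2 V — impossible in the active region.
So the transistor is saturated. With V_CE = 0.2 V, I_C = (V_CC − 0.2)/R_C = 12.8/4.7 = 2.72 mA.
Check: β·I_B = 27.6 mA > I_C = 2.72 mA, confirming saturation.

saturation; I_C ≈ 2.7 mA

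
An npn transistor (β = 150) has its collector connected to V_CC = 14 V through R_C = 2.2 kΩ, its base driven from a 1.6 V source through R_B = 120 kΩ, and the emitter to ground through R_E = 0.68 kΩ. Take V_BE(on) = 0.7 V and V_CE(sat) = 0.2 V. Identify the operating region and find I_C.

Assume active. Base-emitter loop: I_B = (V_BB − V_BE)/(R_B + (β+1)R_E) = (1.6 − 0.7)/(120 + 151×0.68) = 0.00404 mA.
I_C = β·I_B = 150×0.00404 = 0.606 mA.
V_CE = V_CC − I_C·R_C − I_E·R_E = 14 − 0.606×2.2 − 0.61×0.68 = 12.3 V > V_CE(sat), so the active-region assumption holds.

active; I_C ≈ 0.61 mA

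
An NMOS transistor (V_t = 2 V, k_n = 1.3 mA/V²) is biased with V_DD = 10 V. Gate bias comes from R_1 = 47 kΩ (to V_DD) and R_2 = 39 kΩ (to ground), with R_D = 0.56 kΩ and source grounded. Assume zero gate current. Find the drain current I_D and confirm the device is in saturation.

I_D ≈ 4.2 mA

V_G = V_DD·R_2/(R_1+R_2) = 10×39/86 = 4.53 V. With the source grounded, V_GS = V_G = 4.53 V.
Assume saturation: I_D = (k_n/2)(V_GS − V_t)² = (1.3/2)×(4.53 − 2)² = 0.65×2.53² = 4.18 mA.
V_DS = V_DD − I_D·R_D = 10 − 4.18×0.56 = 7.66 V.
Saturation requires V_DS ≥ V_GS − V_t = 2.53 V; 7.66 ≥ 2.53 ✓.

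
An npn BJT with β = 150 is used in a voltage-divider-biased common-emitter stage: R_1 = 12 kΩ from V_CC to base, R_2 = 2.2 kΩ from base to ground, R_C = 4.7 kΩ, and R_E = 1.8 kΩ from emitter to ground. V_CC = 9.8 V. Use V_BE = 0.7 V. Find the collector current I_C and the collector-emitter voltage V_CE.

Thevenize the base divider: V_Th = V_CC·R_2/(R_1+R_2) = 9.8×2.2/14.2 = 1.52 V, R_Th = R_1‖R_2 = 1.86 kΩ.
Base-emitter loop: V_Th = I_B·R_Th + V_BE + (β+1)I_B·R_E, so I_B = (1.52 − 0.7) / (1.86 + 151×1.8) = 0.00299 mA.
I_C = β·I_B = 150×0.00299 = 0.449 mA, and I_E = (β+1)I_B = 0.452 mA.
V_CE = V_CC − I_C·R_C − I_E·R_E = 9.8 − 0.449×4.7 − 0.452×1.8 = 6.88 V.
V_CE = 6.88 V > 0.2 V confirms active-region operation.

I_C ≈ 0.45 mA, V_CE ≈ 6.9 V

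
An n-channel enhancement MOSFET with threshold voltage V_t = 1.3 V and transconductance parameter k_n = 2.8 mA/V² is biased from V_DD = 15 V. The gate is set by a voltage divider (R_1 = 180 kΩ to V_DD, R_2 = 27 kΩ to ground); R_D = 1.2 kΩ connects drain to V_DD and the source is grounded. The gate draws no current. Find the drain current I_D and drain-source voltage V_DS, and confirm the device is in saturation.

V_G = V_DD·R_2/(R_1+R_2) = 15×27/207 = 1.96 V. With the source grounded, V_GS = V_G = 1.96 V.
Assume saturation: I_D = (k_n/2)(V_GS − V_t)² = (2.8/2)×(1.96 − 1.3)² = 1.4×0.657² = 0.603 mA.
V_DS = V_DD − I_D·R_D = 15 − 0.603×1.2 = 14.3 V.
Saturation requires V_DS ≥ V_GS − V_t = 0.657 V; 14.3 ≥ 0.657 ✓.

I_D ≈ 0.6 mA, V_DS ≈ 14 V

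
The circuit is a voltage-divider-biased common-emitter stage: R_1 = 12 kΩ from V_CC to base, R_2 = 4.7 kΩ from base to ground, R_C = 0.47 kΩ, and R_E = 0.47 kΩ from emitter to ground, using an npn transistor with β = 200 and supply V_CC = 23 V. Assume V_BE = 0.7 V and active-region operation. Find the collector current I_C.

Thevenize the base divider: V_Th = V_CC·R_2/(R_1+R_2) = 23×4.7/16.7 = 6.47 V, R_Th = R_1‖R_2 = 3.38 kΩ.
Base-emitter loop: V_Th = I_B·R_Th + V_BE + (β+1)I_B·R_E, so I_B = (6.47 − 0.7) / (3.38 + 201×0.47) = 0.059 mA.
I_C = β·I_B = 200×0.059 = 11.8 mA, and I_E = (β+1)I_B = 11.9 mA.
V_CE = V_CC − I_C·R_C − I_E·R_E = 23 − 11.8×0.47 − 11.9×0.47 = 11.9 V.
V_CE = 11.9 V > 0.2 V confirms active-region operation.

I_C ≈ 12 mA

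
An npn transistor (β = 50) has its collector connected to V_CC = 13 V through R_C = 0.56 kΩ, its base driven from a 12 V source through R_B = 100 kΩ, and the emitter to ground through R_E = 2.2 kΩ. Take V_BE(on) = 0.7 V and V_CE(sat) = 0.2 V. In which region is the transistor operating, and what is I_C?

Assume active. Base-emitter loop: I_B = (V_BB − V_BE)/(R_B + (β+1)R_E) = (12 − 0.7)/(100 + 51×2.2) = 0.0533 mA.
I_C = β·I_B = 50×0.0533 = 2.66 mA.
V_CE = V_CC − I_C·R_C − I_E·R_E = 13 − 2.66×0.56 − 2.72×2.2 = 5.53 V > V_CE(sat), so the active-region assumption holds.

active; I_C ≈ 2.7 mA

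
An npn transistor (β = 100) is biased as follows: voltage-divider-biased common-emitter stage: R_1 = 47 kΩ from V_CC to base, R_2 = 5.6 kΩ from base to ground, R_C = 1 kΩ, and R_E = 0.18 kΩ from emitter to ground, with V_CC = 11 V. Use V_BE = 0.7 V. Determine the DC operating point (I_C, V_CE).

I_C ≈ 2 mA, V_CE ≈ 8.6 V

Thevenize the base divider: V_Th = V_CC·R_2/(R_1+R_2) = 11×5.6/52.6 = 1.17 V, R_Th = R_1‖R_2 = 5 kΩ.
Base-emitter loop: V_Th = I_B·R_Th + V_BE + (β+1)I_B·R_E, so I_B = (1.17 − 0.7) / (5 + 101×0.18) = 0.0203 mA.
I_C = β·I_B = 100×0.0203 = 2.03 mA, and I_E = (β+1)I_B = 2.05 mA.
V_CE = V_CC − I_C·R_C − I_E·R_E = 11 − 2.03×1 − 2.05×0.18 = 8.6 V.
V_CE = 8.6 V > 0.2 V confirms active-region operation.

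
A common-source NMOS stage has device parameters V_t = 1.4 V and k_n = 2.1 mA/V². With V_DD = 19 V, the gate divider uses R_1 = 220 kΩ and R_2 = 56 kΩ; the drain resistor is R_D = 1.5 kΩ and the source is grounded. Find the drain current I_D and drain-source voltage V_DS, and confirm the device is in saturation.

V_G = V_DD·R_2/(R_1+R_2) = 19×56/276 = 3.86 V. With the source grounded, V_GS = V_G = 3.86 V.
Assume saturation: I_D = (k_n/2)(V_GS − V_t)² = (2.1/2)×(3.86 − 1.4)² = 1.05×2.46² = 6.33 mA.
V_DS = V_DD − I_D·R_D = 19 − 6.33×1.5 = 9.51 V.
Saturation requires V_DS ≥ V_GS − V_t = 2.46 V; 9.51 ≥ 2.46 ✓.

I_D ≈ 6.3 mA, V_DS ≈ 9.5 V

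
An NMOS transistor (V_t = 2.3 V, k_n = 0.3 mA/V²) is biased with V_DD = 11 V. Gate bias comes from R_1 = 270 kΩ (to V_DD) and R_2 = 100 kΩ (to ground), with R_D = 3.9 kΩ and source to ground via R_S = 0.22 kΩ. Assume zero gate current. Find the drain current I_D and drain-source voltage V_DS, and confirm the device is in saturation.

V_G = V_DD·R_2/(R_1+R_2) = 11×100/370 = 2.97 V.
Assume saturation: I_D = (k_n/2)(V_GS − V_t)² with V_GS = V_G − I_D·R_S = 2.97 − 0.22·I_D.
Substituting gives 0.00726·I_D² − 1.04·I_D + 0.0679 = 0, with roots I_D = 0.0651 or 144 mA.
The root I_D = 144 mA gives V_GS = -28.7 V ≤ V_t, so take I_D = 0.0651 mA.
Then V_GS = 2.96 V and V_DS = V_DD − I_D(R_D+R_S) = 11 − 0.0651×4.12 = 10.7 V.
Saturation requires V_DS ≥ V_GS − V_t = 0.659 V; 10.7 ≥ 0.659 ✓.

I_D ≈ 0.065 mA, V_DS ≈ 11 V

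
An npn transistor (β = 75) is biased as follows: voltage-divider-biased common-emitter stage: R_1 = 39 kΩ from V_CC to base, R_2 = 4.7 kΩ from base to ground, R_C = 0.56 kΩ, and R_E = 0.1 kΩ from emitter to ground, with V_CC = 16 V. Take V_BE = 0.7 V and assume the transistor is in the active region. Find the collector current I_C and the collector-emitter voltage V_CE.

Thevenize the base divider: V_Th = V_CC·R_2/(R_1+R_2) = 16×4.7/43.7 = 1.72 V, R_Th = R_1‖R_2 = 4.19 kΩ.
Base-emitter loop: V_Th = I_B·R_Th + V_BE + (β+1)I_B·R_E, so I_B = (1.72 − 0.7) / (4.19 + 76×0.1) = 0.0866 mA.
I_C = β·I_B = 75×0.0866 = 6.49 mA, and I_E = (β+1)I_B = 6.58 mA.
V_CE = V_CC − I_C·R_C − I_E·R_E = 16 − 6.49×0.56 − 6.58×0.1 = 11.7 V.
V_CE = 11.7 V > 0.2 V confirms active-region operation.

I_C ≈ 6.5 mA, V_CE ≈ 12 V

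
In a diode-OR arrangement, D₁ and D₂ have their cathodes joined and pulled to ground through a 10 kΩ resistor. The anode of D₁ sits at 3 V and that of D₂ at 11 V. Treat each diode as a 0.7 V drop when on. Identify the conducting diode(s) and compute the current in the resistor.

Only D₂ conducts; I_R ≈ 1 mA

Assume both conduct. Then node N would need to be at both 3−0.7 = 2.3 V and 11−0.7 = 10.3 V, which is impossible.
Assume only D₂ conducts: V_N = 11 − 0.7 = 10.3 V, so I_R = 10.3/10 = 1.03 mA.
Check D₁: its anode-to-cathode voltage is 3 − 10.3 = -7.3 V < 0.7 V, so it is off. The assumption is consistent.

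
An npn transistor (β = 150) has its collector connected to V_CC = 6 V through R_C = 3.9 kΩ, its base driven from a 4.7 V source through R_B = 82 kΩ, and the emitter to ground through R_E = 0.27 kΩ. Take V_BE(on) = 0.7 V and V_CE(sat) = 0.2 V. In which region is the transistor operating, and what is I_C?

saturation; I_C ≈ 1.4 mA

Assume active: I_B = (4.7 − 0.7)/(82 + 151×0.27) = 0.0326 mA, I_C = β·I_B = 4.89 mA.
Then V_CE = 6 − 4.89×3.9 − 4.92×0.27 = -14.4 V < 0.2 V — the active assumption fails.
Re-solve with V_CE = 0.2 V. KCL at the emitter: V_E/R_E = (V_BB−0.7−V_E)/R_B + (V_CC−0.2−V_E)/R_C, giving V_E = 0.387 V.
I_C = (V_CC − 0.2 − V_E)/R_C = (5.8 − 0.387)/3.9 = 1.39 mA.
Check: I_B = (4 − 0.387)/82 = 0.0441 mA, and β·I_B = 6.61 mA > I_C, confirming saturation.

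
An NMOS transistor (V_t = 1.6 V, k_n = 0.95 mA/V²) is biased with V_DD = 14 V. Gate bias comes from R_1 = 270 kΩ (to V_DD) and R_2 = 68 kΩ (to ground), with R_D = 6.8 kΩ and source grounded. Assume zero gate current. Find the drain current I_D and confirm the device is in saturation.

I_D ≈ 0.7 mA

V_G = V_DD·R_2/(R_1+R_2) = 14×68/338 = 2.82 V. With the source grounded, V_GS = V_G = 2.82 V.
Assume saturation: I_D = (k_n/2)(V_GS − V_t)² = (0.95/2)×(2.82 − 1.6)² = 0.475×1.22² = 0.703 mA.
V_DS = V_DD − I_D·R_D = 14 − 0.703×6.8 = 9.22 V.
Saturation requires V_DS ≥ V_GS − V_t = 1.22 V; 9.22 ≥ 1.22 ✓.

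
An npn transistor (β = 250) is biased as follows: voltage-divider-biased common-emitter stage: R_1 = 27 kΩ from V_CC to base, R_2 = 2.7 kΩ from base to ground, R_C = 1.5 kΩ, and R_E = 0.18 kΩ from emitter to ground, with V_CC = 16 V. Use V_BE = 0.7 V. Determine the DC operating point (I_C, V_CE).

Thevenize the base divider: V_Th = V_CC·R_2/(R_1+R_2) = 16×2.7/29.7 = 1.45 V, R_Th = R_1‖R_2 = 2.45 kΩ.
Base-emitter loop: V_Th = I_B·R_Th + V_BE + (β+1)I_B·R_E, so I_B = (1.45 − 0.7) / (2.45 + 251×0.18) = 0.0158 mA.
I_C = β·I_B = 250×0.0158 = 3.96 mA, and I_E = (β+1)I_B = 3.98 mA.
V_CE = V_CC − I_C·R_C − I_E·R_E = 16 − 3.96×1.5 − 3.98×0.18 = 9.34 V.
V_CE = 9.34 V > 0.2 V confirms active-region operation.

I_C ≈ 4 mA, V_CE ≈ 9.3 V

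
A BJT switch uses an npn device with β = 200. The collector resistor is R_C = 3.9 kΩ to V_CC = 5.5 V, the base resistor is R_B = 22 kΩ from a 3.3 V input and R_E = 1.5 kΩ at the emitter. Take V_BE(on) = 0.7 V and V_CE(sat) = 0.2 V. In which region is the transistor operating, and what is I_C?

Assume active: I_B = (3.3 − 0.7)/(22 + 201×1.5) = 0.00804 mA, I_C = β·I_B = 1.61 mA.
Then V_CE = 5.5 − 1.61×3.9 − 1.62×1.5 = -3.19 V < 0.2 V — the active assumption fails.
Re-solve with V_CE = 0.2 V. KCL at the emitter: V_E/R_E = (V_BB−0.7−V_E)/R_B + (V_CC−0.2−V_E)/R_C, giving V_E = 1.53 V.
I_C = (V_CC − 0.2 − V_E)/R_C = (5.3 − 1.53)/3.9 = 0.968 mA.
Check: I_B = (2.6 − 1.53)/22 = 0.0489 mA, and β·I_B = 9.77 mA > I_C, confirming saturation.

saturation; I_C ≈ 0.97 mA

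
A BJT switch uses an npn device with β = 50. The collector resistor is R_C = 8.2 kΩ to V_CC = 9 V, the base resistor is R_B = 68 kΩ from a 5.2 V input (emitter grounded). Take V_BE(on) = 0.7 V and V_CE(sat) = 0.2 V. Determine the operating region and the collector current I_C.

saturation; I_C ≈ 1.1 mA

Assume active: I_B = (5.2 − 0.7)/68 = 0.0662 mA, giving I_C = β·I_B = 3.31 mA.
But then V_CE = 9 − 3.31×8.2 = -18.1 V < V_CE(sat) = 0.2 V — impossible in the active region.
So the transistor is saturated. With V_CE = 0.2 V, I_C = (V_CC − 0.2)/R_C = 8.8/8.2 = 1.07 mA.
Check: β·I_B = 3.31 mA > I_C = 1.07 mA, confirming saturation.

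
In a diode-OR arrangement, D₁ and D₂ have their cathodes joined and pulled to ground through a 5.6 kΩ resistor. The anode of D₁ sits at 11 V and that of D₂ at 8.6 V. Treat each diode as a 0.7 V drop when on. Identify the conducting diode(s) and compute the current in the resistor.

Assume both conduct. Then node N would need to be at both 11−0.7 = 10.3 V and 8.6−0.7 = 7.9 V, which is impossible.
Assume only D₁ conducts: V_N = 11 − 0.7 = 10.3 V, so I_R = 10.3/5.6 = 1.84 mA.
Check D₂: its anode-to-cathode voltage is 8.6 − 10.3 = -1.7 V < 0.7 V, so it is off. The assumption is consistent.

Only D₁ conducts; I_R ≈ 1.8 mA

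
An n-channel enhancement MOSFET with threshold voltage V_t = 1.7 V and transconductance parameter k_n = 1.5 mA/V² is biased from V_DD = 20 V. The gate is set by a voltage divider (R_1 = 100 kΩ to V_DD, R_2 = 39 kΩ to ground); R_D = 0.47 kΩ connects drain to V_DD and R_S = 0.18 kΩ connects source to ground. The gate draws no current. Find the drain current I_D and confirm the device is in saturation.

V_G = V_DD·R_2/(R_1+R_2) = 20×39/139 = 5.61 V.
Assume saturation: I_D = (k_n/2)(V_GS − V_t)² with V_GS = V_G − I_D·R_S = 5.61 − 0.18·I_D.
Substituting gives 0.0243·I_D² − 2.06·I_D + 11.5 = 0, with roots I_D = 6.01 or 78.6 mA.
The root I_D = 78.6 mA gives V_GS = -8.54 V ≤ V_t, so take I_D = 6.01 mA.
Then V_GS = 4.53 V and V_DS = V_DD − I_D(R_D+R_S) = 20 − 6.01×0.65 = 16.1 V.
Saturation requires V_DS ≥ V_GS − V_t = 2.83 V; 16.1 ≥ 2.83 ✓.

I_D ≈ 6 mA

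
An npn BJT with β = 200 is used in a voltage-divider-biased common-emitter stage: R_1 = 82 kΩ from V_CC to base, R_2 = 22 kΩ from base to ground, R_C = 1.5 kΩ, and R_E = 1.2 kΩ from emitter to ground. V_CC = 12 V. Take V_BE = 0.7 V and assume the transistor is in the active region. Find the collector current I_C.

I_C ≈ 1.4 mA

Thevenize the base divider: V_Th = V_CC·R_2/(R_1+R_2) = 12×22/104 = 2.54 V, R_Th = R_1‖R_2 = 17.3 kΩ.
Base-emitter loop: V_Th = I_B·R_Th + V_BE + (β+1)I_B·R_E, so I_B = (2.54 − 0.7) / (17.3 + 201×1.2) = 0.00711 mA.
I_C = β·I_B = 200×0.00711 = 1.42 mA, and I_E = (β+1)I_B = 1.43 mA.
V_CE = V_CC − I_C·R_C − I_E·R_E = 12 − 1.42×1.5 − 1.43×1.2 = 8.15 V.
V_CE = 8.15 V > 0.2 V confirms active-region operation.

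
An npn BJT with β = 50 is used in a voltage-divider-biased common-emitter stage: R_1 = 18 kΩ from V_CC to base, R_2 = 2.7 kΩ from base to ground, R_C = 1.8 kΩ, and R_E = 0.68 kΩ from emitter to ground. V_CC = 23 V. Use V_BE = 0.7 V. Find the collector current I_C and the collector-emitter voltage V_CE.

Thevenize the base divider: V_Th = V_CC·R_2/(R_1+R_2) = 23×2.7/20.7 = 3 V, R_Th = R_1‖R_2 = 2.35 kΩ.
Base-emitter loop: V_Th = I_B·R_Th + V_BE + (β+1)I_B·R_E, so I_B = (3 − 0.7) / (2.35 + 51×0.68) = 0.0621 mA.
I_C = β·I_B = 50×0.0621 = 3.11 mA, and I_E = (β+1)I_B = 3.17 mA.
V_CE = V_CC − I_C·R_C − I_E·R_E = 23 − 3.11×1.8 − 3.17×0.68 = 15.3 V.
V_CE = 15.3 V > 0.2 V confirms active-region operation.

I_C ≈ 3.1 mA, V_CE ≈ 15 V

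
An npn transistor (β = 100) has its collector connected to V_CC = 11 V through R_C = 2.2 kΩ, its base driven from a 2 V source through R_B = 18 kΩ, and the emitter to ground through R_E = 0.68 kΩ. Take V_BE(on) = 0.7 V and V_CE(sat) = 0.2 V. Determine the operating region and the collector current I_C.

Assume active. Base-emitter loop: I_B = (V_BB − V_BE)/(R_B + (β+1)R_E) = (2 − 0.7)/(18 + 101×0.68) = 0.015 mA.
I_C = β·I_B = 100×0.015 = 1.5 mA.
V_CE = V_CC − I_C·R_C − I_E·R_E = 11 − 1.5×2.2 − 1.51×0.68 = 6.67 V > V_CE(sat), so the active-region assumption holds.

active; I_C ≈ 1.5 mA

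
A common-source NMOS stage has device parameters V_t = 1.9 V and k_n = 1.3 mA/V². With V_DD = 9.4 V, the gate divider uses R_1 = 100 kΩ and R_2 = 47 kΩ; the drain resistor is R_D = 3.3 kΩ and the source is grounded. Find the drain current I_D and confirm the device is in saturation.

V_G = V_DD·R_2/(R_1+R_2) = 9.4×47/147 = 3.01 V. With the source grounded, V_GS = V_G = 3.01 V.
Assume saturation: I_D = (k_n/2)(V_GS − V_t)² = (1.3/2)×(3.01 − 1.9)² = 0.65×1.11² = 0.794 mA.
V_DS = V_DD − I_D·R_D = 9.4 − 0.794×3.3 = 6.78 V.
Saturation requires V_DS ≥ V_GS − V_t = 1.11 V; 6.78 ≥ 1.11 ✓.

I_D ≈ 0.79 mA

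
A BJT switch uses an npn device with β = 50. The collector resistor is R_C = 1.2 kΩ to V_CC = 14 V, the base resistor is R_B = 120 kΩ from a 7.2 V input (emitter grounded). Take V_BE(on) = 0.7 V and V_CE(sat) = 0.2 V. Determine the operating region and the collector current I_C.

active; I_C ≈ 2.7 mA

Assume active. Base-emitter loop: I_B = (V_BB − V_BE)/R_B = (7.2 − 0.7)/120 = 0.0542 mA.
I_C = β·I_B = 50×0.0542 = 2.71 mA.
V_CE = V_CC − I_C·R_C = 14 − 2.71×1.2 = 10.8 V > V_CE(sat), so the active-region assumption holds.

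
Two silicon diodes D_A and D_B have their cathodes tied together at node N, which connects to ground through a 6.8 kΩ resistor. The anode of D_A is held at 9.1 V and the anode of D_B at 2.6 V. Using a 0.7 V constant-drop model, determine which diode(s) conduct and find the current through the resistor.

Assume both conduct. Then node N would need to be at both 9.1−0.7 = 8.4 V and 2.6−0.7 = 1.9 V, which is impossible.
Assume only D_A conducts: V_N = 9.1 − 0.7 = 8.4 V, so I_R = 8.4/6.8 = 1.24 mA.
Check D_B: its anode-to-cathode voltage is 2.6 − 8.4 = -5.8 V < 0.7 V, so it is off. The assumption is consistent.

Only D_A conducts; I_R ≈ 1.2 mA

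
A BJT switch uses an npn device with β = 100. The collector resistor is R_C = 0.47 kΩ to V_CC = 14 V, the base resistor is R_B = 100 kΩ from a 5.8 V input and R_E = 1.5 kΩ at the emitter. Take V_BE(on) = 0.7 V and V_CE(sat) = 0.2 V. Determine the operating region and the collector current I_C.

Assume active. Base-emitter loop: I_B = (V_BB − V_BE)/(R_B + (β+1)R_E) = (5.8 − 0.7)/(100 + 101×1.5) = 0.0203 mA.
I_C = β·I_B = 100×0.0203 = 2.03 mA.
V_CE = V_CC − I_C·R_C − I_E·R_E = 14 − 2.03×0.47 − 2.05×1.5 = 9.97 V > V_CE(sat), so the active-region assumption holds.

active; I_C ≈ 2 mA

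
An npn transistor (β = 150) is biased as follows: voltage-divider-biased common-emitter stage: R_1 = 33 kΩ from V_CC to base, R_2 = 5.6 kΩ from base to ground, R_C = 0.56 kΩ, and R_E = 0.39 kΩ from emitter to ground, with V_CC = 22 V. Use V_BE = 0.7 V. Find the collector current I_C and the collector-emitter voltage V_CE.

I_C ≈ 5.9 mA, V_CE ≈ 16 V

Thevenize the base divider: V_Th = V_CC·R_2/(R_1+R_2) = 22×5.6/38.6 = 3.19 V, R_Th = R_1‖R_2 = 4.79 kΩ.
Base-emitter loop: V_Th = I_B·R_Th + V_BE + (β+1)I_B·R_E, so I_B = (3.19 − 0.7) / (4.79 + 151×0.39) = 0.0391 mA.
I_C = β·I_B = 150×0.0391 = 5.87 mA, and I_E = (β+1)I_B = 5.91 mA.
V_CE = V_CC − I_C·R_C − I_E·R_E = 22 − 5.87×0.56 − 5.91×0.39 = 16.4 V.
V_CE = 16.4 V > 0.2 V confirms active-region operation.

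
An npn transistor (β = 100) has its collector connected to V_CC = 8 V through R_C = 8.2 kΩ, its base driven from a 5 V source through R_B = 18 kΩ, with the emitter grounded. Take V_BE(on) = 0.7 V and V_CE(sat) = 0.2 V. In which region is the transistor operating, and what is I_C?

saturation; I_C ≈ 0.95 mA

Assume active: I_B = (5 − 0.7)/18 = 0.239 mA, giving I_C = β·I_B = 23.9 mA.
But then V_CE = 8 − 23.9×8.2 = -188 V < V_CE(sat) = 0.2 V — impossible in the active region.
So the transistor is saturated. With V_CE = 0.2 V, I_C = (V_CC − 0.2)/R_C = 7.8/8.2 = 0.951 mA.
Check: β·I_B = 23.9 mA > I_C = 0.951 mA, confirming saturation.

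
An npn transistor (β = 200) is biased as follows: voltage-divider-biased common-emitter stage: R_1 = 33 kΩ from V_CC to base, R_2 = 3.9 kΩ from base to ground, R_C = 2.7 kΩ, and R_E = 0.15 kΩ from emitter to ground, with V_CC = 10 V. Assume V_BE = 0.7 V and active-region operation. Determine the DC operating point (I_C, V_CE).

I_C ≈ 2.1 mA, V_CE ≈ 4 V

Thevenize the base divider: V_Th = V_CC·R_2/(R_1+R_2) = 10×3.9/36.9 = 1.06 V, R_Th = R_1‖R_2 = 3.49 kΩ.
Base-emitter loop: V_Th = I_B·R_Th + V_BE + (β+1)I_B·R_E, so I_B = (1.06 − 0.7) / (3.49 + 201×0.15) = 0.0106 mA.
I_C = β·I_B = 200×0.0106 = 2.12 mA, and I_E = (β+1)I_B = 2.13 mA.
V_CE = V_CC − I_C·R_C − I_E·R_E = 10 − 2.12×2.7 − 2.13×0.15 = 3.95 V.
V_CE = 3.95 V > 0.2 V confirms active-region operation.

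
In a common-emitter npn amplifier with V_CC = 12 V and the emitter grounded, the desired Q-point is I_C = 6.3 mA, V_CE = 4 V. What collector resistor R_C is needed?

R_C ≈ 1.3 kΩ

Collector loop: V_CC = I_C·R_C + V_CE.
R_C = (V_CC − V_CE)/I_C = (12 − 4)/6.3 = 1.27 kΩ.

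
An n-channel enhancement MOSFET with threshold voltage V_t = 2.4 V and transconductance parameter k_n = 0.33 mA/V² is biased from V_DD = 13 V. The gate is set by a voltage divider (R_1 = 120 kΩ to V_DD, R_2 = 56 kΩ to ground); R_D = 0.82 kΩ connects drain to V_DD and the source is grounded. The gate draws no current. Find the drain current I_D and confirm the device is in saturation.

I_D ≈ 0.5 mA

V_G = V_DD·R_2/(R_1+R_2) = 13×56/176 = 4.14 V. With the source grounded, V_GS = V_G = 4.14 V.
Assume saturation: I_D = (k_n/2)(V_GS − V_t)² = (0.33/2)×(4.14 − 2.4)² = 0.165×1.74² = 0.497 mA.
V_DS = V_DD − I_D·R_D = 13 − 0.497×0.82 = 12.6 V.
Saturation requires V_DS ≥ V_GS − V_t = 1.74 V; 12.6 ≥ 1.74 ✓.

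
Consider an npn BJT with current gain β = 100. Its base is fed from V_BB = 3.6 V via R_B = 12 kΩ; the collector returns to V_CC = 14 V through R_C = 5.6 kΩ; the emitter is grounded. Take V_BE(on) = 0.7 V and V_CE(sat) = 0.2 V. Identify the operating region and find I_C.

Assume active: I_B = (3.6 − 0.7)/12 = 0.242 mA, giving I_C = β·I_B = 24.2 mA.
But then V_CE = 14 − 24.2×5.6 = -121 V < V_CE(sat) = 0.2 V — impossible in the active region.
So the transistor is saturated. With V_CE = 0.2 V, I_C = (V_CC − 0.2)/R_C = 13.8/5.6 = 2.46 mA.
Check: β·I_B = 24.2 mA > I_C = 2.46 mA, confirming saturation.

saturation; I_C ≈ 2.5 mA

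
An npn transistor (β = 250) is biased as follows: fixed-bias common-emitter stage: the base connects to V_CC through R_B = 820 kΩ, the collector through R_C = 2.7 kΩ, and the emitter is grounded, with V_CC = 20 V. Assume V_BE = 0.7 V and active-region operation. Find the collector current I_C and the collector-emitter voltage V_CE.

Base loop: V_CC = I_B·R_B + V_BE, so I_B = (20 − 0.7)/820 kΩ = 0.0235 mA.
In the active region I_C = β·I_B = 250 × 0.0235 = 5.88 mA.
Collector loop: V_CE = V_CC − I_C·R_C = 20 − 5.88×2.7 = 4.11 V.
Since V_CE = 4.11 V > V_CE(sat) ≈ 0.2 V, the transistor is in the active region as assumed.

I_C ≈ 5.9 mA, V_CE ≈ 4.1 V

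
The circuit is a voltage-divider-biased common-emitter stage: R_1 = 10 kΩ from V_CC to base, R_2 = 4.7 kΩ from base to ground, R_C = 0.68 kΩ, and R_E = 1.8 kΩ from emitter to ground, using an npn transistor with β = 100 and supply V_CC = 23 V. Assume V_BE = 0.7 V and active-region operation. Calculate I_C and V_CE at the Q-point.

Thevenize the base divider: V_Th = V_CC·R_2/(R_1+R_2) = 23×4.7/14.7 = 7.35 V, R_Th = R_1‖R_2 = 3.2 kΩ.
Base-emitter loop: V_Th = I_B·R_Th + V_BE + (β+1)I_B·R_E, so I_B = (7.35 − 0.7) / (3.2 + 101×1.8) = 0.036 mA.
I_C = β·I_B = 100×0.036 = 3.6 mA, and I_E = (β+1)I_B = 3.63 mA.
V_CE = V_CC − I_C·R_C − I_E·R_E = 23 − 3.6×0.68 − 3.63×1.8 = 14 V.
V_CE = 14 V > 0.2 V confirms active-region operation.

I_C ≈ 3.6 mA, V_CE ≈ 14 V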